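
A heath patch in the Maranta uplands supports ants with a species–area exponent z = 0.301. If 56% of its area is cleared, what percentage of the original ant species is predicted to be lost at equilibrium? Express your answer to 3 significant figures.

21.9%

S_new/S_old = (A_new/A_old)^z = 0.44^0.301
= exp(0.301 × ln 0.44) = exp(0.301 × -0.8210) = exp(-0.2471) ≈ 0.7811
Fraction lost = 1 − 0.7811 = 0.2189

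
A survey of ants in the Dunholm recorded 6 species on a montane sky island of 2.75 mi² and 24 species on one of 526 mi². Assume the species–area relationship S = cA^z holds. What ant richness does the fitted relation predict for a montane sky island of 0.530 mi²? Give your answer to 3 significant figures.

z = ln(24/6) / ln(526/2.75) = 1.3863 / 5.2537 = 0.2639
c = 6 / 2.75^0.2639 = 6 / 1.306 = 4.594
S₃ = 4.594 × 0.53^0.2639 = 4.594 × 0.8458 ≈ 3.886

3.89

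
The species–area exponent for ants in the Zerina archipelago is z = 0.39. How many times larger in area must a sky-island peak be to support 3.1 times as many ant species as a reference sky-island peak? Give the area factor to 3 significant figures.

18.2

(A₂/A₁)^0.39 = 3.1, so A₂/A₁ = 3.1^(1/0.39) = 3.1^2.564
ln(A₂/A₁) = ln 3.1 / 0.39 = 1.1314 / 0.39 = 2.9010
A₂/A₁ = e^2.9010 ≈ 18.19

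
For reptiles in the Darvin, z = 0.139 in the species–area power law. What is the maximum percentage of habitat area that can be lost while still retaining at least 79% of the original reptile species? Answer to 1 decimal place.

Need (A_new/A_old)^0.139 = 0.79, so A_new/A_old = 0.79^(1/0.139) = 0.79^7.194
ln(A_new/A_old) = ln 0.79 / 0.139 = -0.2357 / 0.139 = -1.6958
A_new/A_old = e^-1.6958 ≈ 0.1834
Fraction that can be lost = 1 − 0.1834 = 0.8166

81.7%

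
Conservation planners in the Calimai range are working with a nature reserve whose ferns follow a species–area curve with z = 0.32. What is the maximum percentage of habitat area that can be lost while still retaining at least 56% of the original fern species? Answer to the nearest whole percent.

Need (A_new/A_old)^0.32 = 0.56, so A_new/A_old = 0.56^(1/0.32) = 0.56^3.125
ln(A_new/A_old) = ln 0.56 / 0.32 = -0.5798 / 0.32 = -1.8119
A_new/A_old = e^-1.8119 ≈ 0.1633
Fraction that can be lost = 1 − 0.1633 = 0.8367

84%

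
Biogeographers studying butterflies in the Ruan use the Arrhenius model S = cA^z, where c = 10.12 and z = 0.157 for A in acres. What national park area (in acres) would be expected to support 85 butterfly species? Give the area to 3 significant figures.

771000 acres

85 = 10.12 × A^0.157  ⇒  A^0.157 = 85/10.12 = 8.399
ln A = ln(8.399) / 0.157 = 2.1281 / 0.157 = 13.5550
A = e^13.5550 ≈ 770671 acres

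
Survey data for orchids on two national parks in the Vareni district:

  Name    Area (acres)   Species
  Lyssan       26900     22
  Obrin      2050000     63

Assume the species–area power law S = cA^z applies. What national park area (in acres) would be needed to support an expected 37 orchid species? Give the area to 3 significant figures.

z = ln(63/22) / ln(2050000/26900) = 1.0521 / 4.3335 = 0.2428
c = 22 / 26900^0.2428 = 22 / 11.9 = 1.849
A = (37/1.849)^(1/0.2428) ⇒ ln A = ln(20.01)/0.2428 = 12.3412
A = e^12.3412 ≈ 228936 acres

229000 acres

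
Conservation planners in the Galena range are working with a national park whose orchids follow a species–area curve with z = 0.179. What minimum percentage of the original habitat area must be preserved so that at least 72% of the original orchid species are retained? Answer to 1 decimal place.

16.0%

Need (A_new/A_old)^0.179 = 0.72, so A_new/A_old = 0.72^(1/0.179) = 0.72^5.587
ln(A_new/A_old) = ln 0.72 / 0.179 = -0.3285 / 0.179 = -1.8352
A_new/A_old = e^-1.8352 ≈ 0.1596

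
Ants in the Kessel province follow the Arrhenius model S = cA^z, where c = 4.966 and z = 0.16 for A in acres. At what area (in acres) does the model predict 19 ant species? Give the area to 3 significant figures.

4390 acres

19 = 4.966 × A^0.16  ⇒  A^0.16 = 19/4.966 = 3.826
ln A = ln(3.826) / 0.16 = 1.3418 / 0.16 = 8.3864
A = e^8.3864 ≈ 4387 acres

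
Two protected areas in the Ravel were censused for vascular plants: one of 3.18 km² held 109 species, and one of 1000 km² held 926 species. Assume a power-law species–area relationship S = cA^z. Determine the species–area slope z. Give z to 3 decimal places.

Taking logs: ln S = ln c + z ln A, so z = (ln S₂ − ln S₁)/(ln A₂ − ln A₁).
z = ln(926/109) / ln(1000/3.18) = ln(8.495) / ln(314.5) = 2.1395 / 5.7509 = 0.3720

0.372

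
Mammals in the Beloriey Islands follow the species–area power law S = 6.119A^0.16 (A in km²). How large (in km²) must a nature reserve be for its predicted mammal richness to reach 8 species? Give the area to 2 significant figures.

8 = 6.119 × A^0.16  ⇒  A^0.16 = 8/6.119 = 1.307
ln A = ln(1.307) / 0.16 = 0.2680 / 0.16 = 1.6753
A = e^1.6753 ≈ 5.34 km²

5.3 km²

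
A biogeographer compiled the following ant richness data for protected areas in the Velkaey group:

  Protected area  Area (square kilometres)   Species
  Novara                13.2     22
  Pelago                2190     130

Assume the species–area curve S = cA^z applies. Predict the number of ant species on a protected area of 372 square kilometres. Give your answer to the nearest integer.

70

z = ln(130/22) / ln(2190/13.2) = 1.7765 / 5.1114 = 0.3476
c = 22 / 13.2^0.3476 = 22 / 2.452 = 8.974
S₃ = 8.974 × 372^0.3476 = 8.974 × 7.823 ≈ 70.2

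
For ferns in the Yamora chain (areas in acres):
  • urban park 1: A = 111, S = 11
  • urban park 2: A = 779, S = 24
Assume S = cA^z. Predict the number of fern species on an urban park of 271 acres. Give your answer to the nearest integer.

16

z = ln(24/11) / ln(779/111) = 0.7802 / 1.9485 = 0.4004
c = 11 / 111^0.4004 = 11 / 6.591 = 1.669
S₃ = 1.669 × 271^0.4004 = 1.669 × 9.422 ≈ 15.73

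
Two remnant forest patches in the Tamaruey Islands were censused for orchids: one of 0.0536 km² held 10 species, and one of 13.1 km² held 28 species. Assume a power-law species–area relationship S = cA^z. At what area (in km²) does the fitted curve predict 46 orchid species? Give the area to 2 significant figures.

z = ln(28/10) / ln(13.1/0.0536) = 1.0296 / 5.4988 = 0.1872
c = 10 / 0.0536^0.1872 = 10 / 0.5782 = 17.3
A = (46/17.3)^(1/0.1872) ⇒ ln A = ln(2.66)/0.1872 = 5.2239
A = e^5.2239 ≈ 185.7 km²

190 km²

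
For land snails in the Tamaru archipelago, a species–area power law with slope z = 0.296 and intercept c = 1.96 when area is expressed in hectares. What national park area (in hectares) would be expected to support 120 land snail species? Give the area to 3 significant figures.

1090000 hectares

120 = 1.96 × A^0.296  ⇒  A^0.296 = 120/1.96 = 61.22
ln A = ln(61.22) / 0.296 = 4.1145 / 0.296 = 13.9005
A = e^13.9005 ≈ 1088703 hectares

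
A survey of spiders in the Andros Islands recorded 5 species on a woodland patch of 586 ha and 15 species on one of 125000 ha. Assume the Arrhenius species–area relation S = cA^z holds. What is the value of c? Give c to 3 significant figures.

z = ln(S₂/S₁) / ln(A₂/A₁) = ln(15/5) / ln(125000/586) = 1.0986 / 5.3627 = 0.2049
c = S₁ / A₁^z = 5 / 586^0.2049 = 5 / 3.69 = 1.355

1.35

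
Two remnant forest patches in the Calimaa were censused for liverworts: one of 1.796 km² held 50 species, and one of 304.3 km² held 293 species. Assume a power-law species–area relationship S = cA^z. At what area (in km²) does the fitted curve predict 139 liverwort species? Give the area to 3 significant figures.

z = ln(293/50) / ln(304.3/1.796) = 1.7681 / 5.1325 = 0.3445
c = 50 / 1.796^0.3445 = 50 / 1.224 = 40.87
A = (139/40.87)^(1/0.3445) ⇒ ln A = ln(3.401)/0.3445 = 3.5535
A = e^3.5535 ≈ 34.93 km²

34.9 km²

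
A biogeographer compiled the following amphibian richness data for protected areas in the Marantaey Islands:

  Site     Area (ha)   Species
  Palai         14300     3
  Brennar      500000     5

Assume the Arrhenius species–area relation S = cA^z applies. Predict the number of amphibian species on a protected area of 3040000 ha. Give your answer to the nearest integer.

6

z = ln(5/3) / ln(500000/14300) = 0.5108 / 3.5543 = 0.1437
c = 3 / 14300^0.1437 = 3 / 3.955 = 0.7584
S₃ = 0.7584 × 3040000^0.1437 = 0.7584 × 8.545 ≈ 6.481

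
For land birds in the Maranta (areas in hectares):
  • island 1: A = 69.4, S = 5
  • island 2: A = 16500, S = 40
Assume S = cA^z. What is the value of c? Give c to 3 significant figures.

0.998

z = ln(S₂/S₁) / ln(A₂/A₁) = ln(40/5) / ln(16500/69.4) = 2.0794 / 5.4712 = 0.3801
c = S₁ / A₁^z = 5 / 69.4^0.3801 = 5 / 5.01 = 0.998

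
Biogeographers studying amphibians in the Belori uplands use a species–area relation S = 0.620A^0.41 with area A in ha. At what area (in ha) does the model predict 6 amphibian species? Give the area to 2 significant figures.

250 ha

6 = 0.62 × A^0.41  ⇒  A^0.41 = 6/0.62 = 9.677
ln A = ln(9.677) / 0.41 = 2.2698 / 0.41 = 5.5361
A = e^5.5361 ≈ 253.7 ha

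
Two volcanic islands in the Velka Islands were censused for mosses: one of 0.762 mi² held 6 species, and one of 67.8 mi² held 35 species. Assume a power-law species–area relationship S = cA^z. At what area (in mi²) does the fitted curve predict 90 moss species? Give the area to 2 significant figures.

750 mi²

z = ln(35/6) / ln(67.8/0.762) = 1.7636 / 4.4884 = 0.3929
c = 6 / 0.762^0.3929 = 6 / 0.8987 = 6.676
A = (90/6.676)^(1/0.3929) ⇒ ln A = ln(13.48)/0.3929 = 6.6202
A = e^6.6202 ≈ 750.1 mi²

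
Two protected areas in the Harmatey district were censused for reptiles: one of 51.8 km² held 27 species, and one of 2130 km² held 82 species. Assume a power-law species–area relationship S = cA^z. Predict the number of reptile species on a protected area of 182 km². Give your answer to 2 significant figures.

39

z = ln(82/27) / ln(2130/51.8) = 1.1109 / 3.7165 = 0.2989
c = 27 / 51.8^0.2989 = 27 / 3.254 = 8.297
S₃ = 8.297 × 182^0.2989 = 8.297 × 4.738 ≈ 39.31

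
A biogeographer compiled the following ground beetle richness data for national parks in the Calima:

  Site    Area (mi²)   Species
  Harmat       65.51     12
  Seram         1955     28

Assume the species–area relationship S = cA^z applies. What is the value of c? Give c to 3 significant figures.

z = ln(S₂/S₁) / ln(A₂/A₁) = ln(28/12) / ln(1955/65.51) = 0.8473 / 3.3959 = 0.2495
c = S₁ / A₁^z = 12 / 65.51^0.2495 = 12 / 2.839 = 4.227

4.23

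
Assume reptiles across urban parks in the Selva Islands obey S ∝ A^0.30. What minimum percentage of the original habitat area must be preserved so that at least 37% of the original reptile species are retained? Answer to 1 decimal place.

3.6%

Need (A_new/A_old)^0.3 = 0.37, so A_new/A_old = 0.37^(1/0.3) = 0.37^3.333
ln(A_new/A_old) = ln 0.37 / 0.3 = -0.9943 / 0.3 = -3.3142
A_new/A_old = e^-3.3142 ≈ 0.03636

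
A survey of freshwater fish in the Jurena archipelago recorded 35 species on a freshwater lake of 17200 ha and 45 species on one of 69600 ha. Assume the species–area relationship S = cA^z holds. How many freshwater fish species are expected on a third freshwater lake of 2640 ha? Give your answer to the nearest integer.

z = ln(45/35) / ln(69600/17200) = 0.2513 / 1.3979 = 0.1798
c = 35 / 17200^0.1798 = 35 / 5.774 = 6.062
S₃ = 6.062 × 2640^0.1798 = 6.062 × 4.122 ≈ 24.99

25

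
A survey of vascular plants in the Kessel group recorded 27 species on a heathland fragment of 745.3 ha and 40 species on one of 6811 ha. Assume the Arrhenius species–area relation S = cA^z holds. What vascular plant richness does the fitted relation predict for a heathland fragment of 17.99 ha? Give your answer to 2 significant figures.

14

z = ln(40/27) / ln(6811/745.3) = 0.3930 / 2.2125 = 0.1776
c = 27 / 745.3^0.1776 = 27 / 3.238 = 8.339
S₃ = 8.339 × 17.99^0.1776 = 8.339 × 1.671 ≈ 13.93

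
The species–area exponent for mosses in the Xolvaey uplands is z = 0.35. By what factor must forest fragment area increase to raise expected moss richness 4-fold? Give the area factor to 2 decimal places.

52.50

(A₂/A₁)^0.35 = 4, so A₂/A₁ = 4^(1/0.35) = 4^2.857
ln(A₂/A₁) = ln 4 / 0.35 = 1.3863 / 0.35 = 3.9608
A₂/A₁ = e^3.9608 ≈ 52.5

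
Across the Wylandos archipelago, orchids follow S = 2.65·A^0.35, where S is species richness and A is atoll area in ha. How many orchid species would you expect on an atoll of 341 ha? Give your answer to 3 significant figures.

20.4

S = 2.65 × 341^0.35
ln S = ln 2.65 + 0.35 × ln 341 = 0.9746 + 0.35 × 5.8319 = 3.0157
S = e^3.0157 ≈ 20.4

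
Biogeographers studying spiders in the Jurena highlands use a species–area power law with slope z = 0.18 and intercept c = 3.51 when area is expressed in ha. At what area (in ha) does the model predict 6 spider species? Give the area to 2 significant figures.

20 ha

6 = 3.51 × A^0.18  ⇒  A^0.18 = 6/3.51 = 1.709
ln A = ln(1.709) / 0.18 = 0.5361 / 0.18 = 2.9786
A = e^2.9786 ≈ 19.66 ha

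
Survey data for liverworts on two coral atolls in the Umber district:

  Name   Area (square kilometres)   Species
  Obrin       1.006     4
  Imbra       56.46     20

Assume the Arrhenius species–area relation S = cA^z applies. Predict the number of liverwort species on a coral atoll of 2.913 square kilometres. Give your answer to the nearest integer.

6

z = ln(20/4) / ln(56.46/1.006) = 1.6094 / 4.0276 = 0.3996
c = 4 / 1.006^0.3996 = 4 / 1.002 = 3.99
S₃ = 3.99 × 2.913^0.3996 = 3.99 × 1.533 ≈ 6.118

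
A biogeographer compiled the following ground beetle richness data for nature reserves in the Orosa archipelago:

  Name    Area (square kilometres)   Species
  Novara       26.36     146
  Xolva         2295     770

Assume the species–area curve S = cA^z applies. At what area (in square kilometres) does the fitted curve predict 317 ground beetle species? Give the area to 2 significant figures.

210 square kilometres

z = ln(770/146) / ln(2295/26.36) = 1.6628 / 4.4666 = 0.3723
c = 146 / 26.36^0.3723 = 146 / 3.38 = 43.19
A = (317/43.19)^(1/0.3723) ⇒ ln A = ln(7.34)/0.3723 = 5.3545
A = e^5.3545 ≈ 211.6 square kilometres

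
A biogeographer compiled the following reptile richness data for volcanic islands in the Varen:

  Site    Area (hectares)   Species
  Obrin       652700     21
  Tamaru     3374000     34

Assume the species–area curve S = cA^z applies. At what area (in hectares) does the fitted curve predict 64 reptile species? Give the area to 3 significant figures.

z = ln(34/21) / ln(3374000/652700) = 0.4818 / 1.6427 = 0.2933
c = 21 / 652700^0.2933 = 21 / 50.76 = 0.4137
A = (64/0.4137)^(1/0.2933) ⇒ ln A = ln(154.7)/0.2933 = 17.1881
A = e^17.1881 ≈ 29153242 hectares

29200000 hectares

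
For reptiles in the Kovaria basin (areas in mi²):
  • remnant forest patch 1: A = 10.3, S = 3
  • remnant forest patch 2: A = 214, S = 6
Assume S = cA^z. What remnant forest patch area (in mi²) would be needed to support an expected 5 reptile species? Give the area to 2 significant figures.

z = ln(6/3) / ln(214/10.3) = 0.6931 / 3.0338 = 0.2285
c = 3 / 10.3^0.2285 = 3 / 1.704 = 1.761
A = (5/1.761)^(1/0.2285) ⇒ ln A = ln(2.84)/0.2285 = 4.5680
A = e^4.5680 ≈ 96.35 mi²

96 mi²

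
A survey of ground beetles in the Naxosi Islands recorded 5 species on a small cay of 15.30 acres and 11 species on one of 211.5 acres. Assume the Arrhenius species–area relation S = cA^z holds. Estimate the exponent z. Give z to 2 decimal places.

Taking logs: ln S = ln c + z ln A, so z = (ln S₂ − ln S₁)/(ln A₂ − ln A₁).
z = ln(11/5) / ln(211.5/15.3) = ln(2.2) / ln(13.82) = 0.7885 / 2.6264 = 0.3002

0.30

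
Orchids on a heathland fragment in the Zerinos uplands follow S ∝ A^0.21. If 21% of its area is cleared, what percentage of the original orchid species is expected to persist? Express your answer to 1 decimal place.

95.2%

S_new/S_old = (A_new/A_old)^z = 0.79^0.21
= exp(0.21 × ln 0.79) = exp(0.21 × -0.2357) = exp(-0.0495) ≈ 0.9517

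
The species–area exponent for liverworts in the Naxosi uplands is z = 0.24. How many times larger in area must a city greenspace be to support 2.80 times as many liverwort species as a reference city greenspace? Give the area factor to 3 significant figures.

(A₂/A₁)^0.24 = 2.8, so A₂/A₁ = 2.8^(1/0.24) = 2.8^4.167
ln(A₂/A₁) = ln 2.8 / 0.24 = 1.0296 / 0.24 = 4.2901
A₂/A₁ = e^4.2901 ≈ 72.97

73.0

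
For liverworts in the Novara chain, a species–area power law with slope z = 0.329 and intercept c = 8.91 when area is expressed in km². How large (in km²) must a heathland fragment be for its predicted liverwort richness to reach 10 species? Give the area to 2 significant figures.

10 = 8.91 × A^0.329  ⇒  A^0.329 = 10/8.91 = 1.122
ln A = ln(1.122) / 0.329 = 0.1154 / 0.329 = 0.3508
A = e^0.3508 ≈ 1.42 km²

1.4 km²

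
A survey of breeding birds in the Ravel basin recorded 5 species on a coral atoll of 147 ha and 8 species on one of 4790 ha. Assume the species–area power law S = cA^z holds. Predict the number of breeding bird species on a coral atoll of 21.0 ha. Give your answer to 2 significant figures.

3.8

z = ln(8/5) / ln(4790/147) = 0.4700 / 3.4839 = 0.1349
c = 5 / 147^0.1349 = 5 / 1.961 = 2.55
S₃ = 2.55 × 21^0.1349 = 2.55 × 1.508 ≈ 3.846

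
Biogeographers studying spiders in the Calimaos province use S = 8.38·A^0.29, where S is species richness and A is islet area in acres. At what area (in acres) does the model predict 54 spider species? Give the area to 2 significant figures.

620 acres

54 = 8.38 × A^0.29  ⇒  A^0.29 = 54/8.38 = 6.444
ln A = ln(6.444) / 0.29 = 1.8631 / 0.29 = 6.4246
A = e^6.4246 ≈ 616.8 acres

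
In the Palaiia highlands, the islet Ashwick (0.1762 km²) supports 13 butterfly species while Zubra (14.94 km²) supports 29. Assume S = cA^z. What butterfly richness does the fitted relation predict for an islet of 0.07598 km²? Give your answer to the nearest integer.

z = ln(29/13) / ln(14.94/0.1762) = 0.8023 / 4.4402 = 0.1807
c = 13 / 0.1762^0.1807 = 13 / 0.7307 = 17.79
S₃ = 17.79 × 0.07598^0.1807 = 17.79 × 0.6277 ≈ 11.17

11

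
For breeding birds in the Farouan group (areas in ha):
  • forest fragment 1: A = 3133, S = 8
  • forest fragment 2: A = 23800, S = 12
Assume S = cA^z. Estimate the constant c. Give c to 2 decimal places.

1.60

z = ln(S₂/S₁) / ln(A₂/A₁) = ln(12/8) / ln(23800/3133) = 0.4055 / 2.0277 = 0.2000
c = S₁ / A₁^z = 8 / 3133^0.2000 = 8 / 5.001 = 1.6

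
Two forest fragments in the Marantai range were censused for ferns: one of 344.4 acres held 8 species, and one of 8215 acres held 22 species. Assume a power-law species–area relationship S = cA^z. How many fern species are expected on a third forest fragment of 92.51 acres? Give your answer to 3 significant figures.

5.26

z = ln(22/8) / ln(8215/344.4) = 1.0116 / 3.1719 = 0.3189
c = 8 / 344.4^0.3189 = 8 / 6.444 = 1.242
S₃ = 1.242 × 92.51^0.3189 = 1.242 × 4.237 ≈ 5.26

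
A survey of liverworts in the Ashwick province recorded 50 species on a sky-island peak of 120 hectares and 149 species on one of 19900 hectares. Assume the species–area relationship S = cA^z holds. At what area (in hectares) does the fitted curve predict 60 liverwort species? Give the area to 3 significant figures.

z = ln(149/50) / ln(19900/120) = 1.0919 / 5.1110 = 0.2136
c = 50 / 120^0.2136 = 50 / 2.781 = 17.98
A = (60/17.98)^(1/0.2136) ⇒ ln A = ln(3.337)/0.2136 = 5.6409
A = e^5.6409 ≈ 281.7 hectares

282 hectares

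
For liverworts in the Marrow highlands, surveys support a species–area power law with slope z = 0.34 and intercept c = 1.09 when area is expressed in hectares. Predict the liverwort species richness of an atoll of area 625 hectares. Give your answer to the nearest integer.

10 species

S = 1.09 × 625^0.34
ln S = ln 1.09 + 0.34 × ln 625 = 0.0862 + 0.34 × 6.4378 = 2.2750
S = e^2.2750 ≈ 9.728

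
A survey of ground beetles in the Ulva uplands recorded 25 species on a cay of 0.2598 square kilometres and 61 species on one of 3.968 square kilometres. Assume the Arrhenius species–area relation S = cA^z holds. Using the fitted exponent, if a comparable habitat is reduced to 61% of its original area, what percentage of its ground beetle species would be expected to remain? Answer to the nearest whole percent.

85%

z = ln(61/25) / ln(3.968/0.2598) = 0.8920 / 2.7261 = 0.3272
S_new/S_old = (A_new/A_old)^z = 0.61^0.3272 = exp(0.3272 × -0.4943) = 0.8507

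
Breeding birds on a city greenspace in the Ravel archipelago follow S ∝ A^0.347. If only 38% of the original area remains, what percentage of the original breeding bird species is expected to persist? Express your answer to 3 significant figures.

71.5%

S_new/S_old = (A_new/A_old)^z = 0.38^0.347
= exp(0.347 × ln 0.38) = exp(0.347 × -0.9676) = exp(-0.3358) ≈ 0.7148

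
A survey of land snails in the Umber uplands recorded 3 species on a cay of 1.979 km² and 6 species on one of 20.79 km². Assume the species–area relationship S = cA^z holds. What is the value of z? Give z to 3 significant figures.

Taking logs: ln S = ln c + z ln A, so z = (ln S₂ − ln S₁)/(ln A₂ − ln A₁).
z = ln(6/3) / ln(20.79/1.979) = ln(2) / ln(10.51) = 0.6931 / 2.3519 = 0.2947

0.295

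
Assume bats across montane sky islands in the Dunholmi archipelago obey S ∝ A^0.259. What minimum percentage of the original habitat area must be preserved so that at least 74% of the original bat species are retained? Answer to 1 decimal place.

31.3%

Need (A_new/A_old)^0.259 = 0.74, so A_new/A_old = 0.74^(1/0.259) = 0.74^3.861
ln(A_new/A_old) = ln 0.74 / 0.259 = -0.3011 / 0.259 = -1.1626
A_new/A_old = e^-1.1626 ≈ 0.3127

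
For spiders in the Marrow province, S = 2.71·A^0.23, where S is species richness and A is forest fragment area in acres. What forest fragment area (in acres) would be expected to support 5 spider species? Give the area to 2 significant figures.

5 = 2.71 × A^0.23  ⇒  A^0.23 = 5/2.71 = 1.845
ln A = ln(1.845) / 0.23 = 0.6125 / 0.23 = 2.6630
A = e^2.6630 ≈ 14.34 acres

14 acres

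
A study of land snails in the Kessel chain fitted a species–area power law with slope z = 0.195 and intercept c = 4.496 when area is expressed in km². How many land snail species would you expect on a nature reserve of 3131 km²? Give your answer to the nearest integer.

22

S = 4.496 × 3131^0.195 = 4.496 × 4.805 ≈ 21.6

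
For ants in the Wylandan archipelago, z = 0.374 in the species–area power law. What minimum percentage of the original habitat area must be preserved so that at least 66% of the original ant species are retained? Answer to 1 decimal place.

32.9%

Need (A_new/A_old)^0.374 = 0.66, so A_new/A_old = 0.66^(1/0.374) = 0.66^2.674
ln(A_new/A_old) = ln 0.66 / 0.374 = -0.4155 / 0.374 = -1.1110
A_new/A_old = e^-1.1110 ≈ 0.3292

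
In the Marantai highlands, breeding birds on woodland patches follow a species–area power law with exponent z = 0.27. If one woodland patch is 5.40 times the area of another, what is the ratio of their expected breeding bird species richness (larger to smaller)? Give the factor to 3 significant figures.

S₂/S₁ = (A₂/A₁)^z = 5.4^0.27
ln(S₂/S₁) = 0.27 × ln 5.4 = 0.27 × 1.6864 = 0.4553
S₂/S₁ = e^0.4553 ≈ 1.577

1.58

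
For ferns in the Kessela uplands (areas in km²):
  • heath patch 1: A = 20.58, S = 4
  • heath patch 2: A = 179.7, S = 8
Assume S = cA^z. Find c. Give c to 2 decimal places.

1.52

z = ln(S₂/S₁) / ln(A₂/A₁) = ln(8/4) / ln(179.7/20.58) = 0.6931 / 2.1670 = 0.3199
c = S₁ / A₁^z = 4 / 20.58^0.3199 = 4 / 2.631 = 1.52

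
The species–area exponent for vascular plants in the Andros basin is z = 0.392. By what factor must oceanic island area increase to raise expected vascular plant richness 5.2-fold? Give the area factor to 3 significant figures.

67.1

(A₂/A₁)^0.392 = 5.2, so A₂/A₁ = 5.2^(1/0.392) = 5.2^2.551
ln(A₂/A₁) = ln 5.2 / 0.392 = 1.6487 / 0.392 = 4.2058
A₂/A₁ = e^4.2058 ≈ 67.07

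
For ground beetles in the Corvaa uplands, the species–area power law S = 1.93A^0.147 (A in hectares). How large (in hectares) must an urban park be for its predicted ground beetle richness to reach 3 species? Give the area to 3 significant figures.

20.1 hectares

3 = 1.93 × A^0.147  ⇒  A^0.147 = 3/1.93 = 1.554
ln A = ln(1.554) / 0.147 = 0.4411 / 0.147 = 3.0006
A = e^3.0006 ≈ 20.1 hectares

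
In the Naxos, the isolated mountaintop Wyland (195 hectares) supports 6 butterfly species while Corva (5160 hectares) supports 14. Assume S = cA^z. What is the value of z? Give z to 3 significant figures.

0.259

Taking logs: ln S = ln c + z ln A, so z = (ln S₂ − ln S₁)/(ln A₂ − ln A₁).
z = ln(14/6) / ln(5160/195) = ln(2.333) / ln(26.46) = 0.8473 / 3.2757 = 0.2587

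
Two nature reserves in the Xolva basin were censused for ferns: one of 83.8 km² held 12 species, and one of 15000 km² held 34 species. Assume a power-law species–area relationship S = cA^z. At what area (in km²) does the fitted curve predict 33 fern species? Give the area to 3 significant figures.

12900 km²

z = ln(34/12) / ln(15000/83.8) = 1.0415 / 5.1874 = 0.2008
c = 12 / 83.8^0.2008 = 12 / 2.433 = 4.932
A = (33/4.932)^(1/0.2008) ⇒ ln A = ln(6.69)/0.2008 = 9.4671
A = e^9.4671 ≈ 12927 km²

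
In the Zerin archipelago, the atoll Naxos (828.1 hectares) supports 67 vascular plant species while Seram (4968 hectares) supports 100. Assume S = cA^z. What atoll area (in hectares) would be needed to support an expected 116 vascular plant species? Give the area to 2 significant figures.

9700 hectares

z = ln(100/67) / ln(4968/828.1) = 0.4005 / 1.7916 = 0.2235
c = 67 / 828.1^0.2235 = 67 / 4.49 = 14.92
A = (116/14.92)^(1/0.2235) ⇒ ln A = ln(7.774)/0.2235 = 9.1748
A = e^9.1748 ≈ 9651 hectares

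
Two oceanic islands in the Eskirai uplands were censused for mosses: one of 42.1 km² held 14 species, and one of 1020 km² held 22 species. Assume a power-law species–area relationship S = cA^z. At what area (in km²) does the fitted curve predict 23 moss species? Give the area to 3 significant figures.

1400 km²

z = ln(22/14) / ln(1020/42.1) = 0.4520 / 3.1875 = 0.1418
c = 14 / 42.1^0.1418 = 14 / 1.7 = 8.238
A = (23/8.238)^(1/0.1418) ⇒ ln A = ln(2.792)/0.1418 = 7.2410
A = e^7.2410 ≈ 1396 km²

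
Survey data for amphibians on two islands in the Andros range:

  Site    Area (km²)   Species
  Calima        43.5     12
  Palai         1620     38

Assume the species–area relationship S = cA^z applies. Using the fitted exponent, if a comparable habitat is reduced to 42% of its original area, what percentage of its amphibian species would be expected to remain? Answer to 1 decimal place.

75.8%

z = ln(38/12) / ln(1620/43.5) = 1.1527 / 3.6174 = 0.3186
S_new/S_old = (A_new/A_old)^z = 0.42^0.3186 = exp(0.3186 × -0.8675) = 0.7585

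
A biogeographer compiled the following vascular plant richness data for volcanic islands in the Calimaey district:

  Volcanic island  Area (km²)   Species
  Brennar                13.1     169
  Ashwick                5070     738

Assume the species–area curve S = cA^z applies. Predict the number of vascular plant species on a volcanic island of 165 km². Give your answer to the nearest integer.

316

z = ln(738/169) / ln(5070/13.1) = 1.4740 / 5.9585 = 0.2474
c = 169 / 13.1^0.2474 = 169 / 1.89 = 89.43
S₃ = 89.43 × 165^0.2474 = 89.43 × 3.537 ≈ 316.3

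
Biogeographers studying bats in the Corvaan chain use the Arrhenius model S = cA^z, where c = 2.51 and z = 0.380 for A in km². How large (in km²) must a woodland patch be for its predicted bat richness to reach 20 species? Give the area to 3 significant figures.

235 km²

20 = 2.51 × A^0.38  ⇒  A^0.38 = 20/2.51 = 7.968
ln A = ln(7.968) / 0.38 = 2.0754 / 0.38 = 5.4617
A = e^5.4617 ≈ 235.5 km²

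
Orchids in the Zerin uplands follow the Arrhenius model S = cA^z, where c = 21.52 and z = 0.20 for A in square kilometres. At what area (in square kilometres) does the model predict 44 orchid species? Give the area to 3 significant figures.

44 = 21.52 × A^0.2  ⇒  A^0.2 = 44/21.52 = 2.045
ln A = ln(2.045) / 0.2 = 0.7152 / 0.2 = 3.5760
A = e^3.5760 ≈ 35.73 square kilometres

35.7 square kilometres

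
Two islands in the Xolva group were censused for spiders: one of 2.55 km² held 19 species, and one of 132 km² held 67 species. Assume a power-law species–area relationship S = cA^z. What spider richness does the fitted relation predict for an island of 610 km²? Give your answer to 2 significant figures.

110

z = ln(67/19) / ln(132/2.55) = 1.2603 / 3.9467 = 0.3193
c = 19 / 2.55^0.3193 = 19 / 1.348 = 14.09
S₃ = 14.09 × 610^0.3193 = 14.09 × 7.752 ≈ 109.2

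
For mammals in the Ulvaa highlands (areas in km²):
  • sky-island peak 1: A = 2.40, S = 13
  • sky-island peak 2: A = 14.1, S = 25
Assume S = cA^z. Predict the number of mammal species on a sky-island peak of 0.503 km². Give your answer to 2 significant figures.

z = ln(25/13) / ln(14.1/2.4) = 0.6539 / 1.7707 = 0.3693
c = 13 / 2.4^0.3693 = 13 / 1.382 = 9.409
S₃ = 9.409 × 0.503^0.3693 = 9.409 × 0.7759 ≈ 7.3

7.3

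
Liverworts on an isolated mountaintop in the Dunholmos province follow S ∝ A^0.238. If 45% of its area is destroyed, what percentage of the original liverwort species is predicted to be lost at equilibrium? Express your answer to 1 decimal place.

S_new/S_old = (A_new/A_old)^z = 0.55^0.238
= exp(0.238 × ln 0.55) = exp(0.238 × -0.5978) = exp(-0.1423) ≈ 0.8674
Fraction lost = 1 − 0.8674 = 0.1326

13.3%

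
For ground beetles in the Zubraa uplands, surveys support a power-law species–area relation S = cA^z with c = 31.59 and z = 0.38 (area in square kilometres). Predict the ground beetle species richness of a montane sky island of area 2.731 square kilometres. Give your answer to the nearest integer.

46

S = 31.59 × 2.731^0.38
ln S = ln 31.59 + 0.38 × ln 2.731 = 3.4528 + 0.38 × 1.0047 = 3.8346
S = e^3.8346 ≈ 46.28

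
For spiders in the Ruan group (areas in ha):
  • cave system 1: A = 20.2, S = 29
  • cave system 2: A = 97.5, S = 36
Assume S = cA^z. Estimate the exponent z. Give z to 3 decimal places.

Taking logs: ln S = ln c + z ln A, so z = (ln S₂ − ln S₁)/(ln A₂ − ln A₁).
z = ln(36/29) / ln(97.5/20.2) = ln(1.241) / ln(4.827) = 0.2162 / 1.5742 = 0.1374

0.137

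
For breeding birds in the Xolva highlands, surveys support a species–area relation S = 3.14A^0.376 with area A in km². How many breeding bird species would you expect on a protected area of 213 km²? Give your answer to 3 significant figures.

23.6

S = 3.14 × 213^0.376 = 3.14 × 7.507 ≈ 23.57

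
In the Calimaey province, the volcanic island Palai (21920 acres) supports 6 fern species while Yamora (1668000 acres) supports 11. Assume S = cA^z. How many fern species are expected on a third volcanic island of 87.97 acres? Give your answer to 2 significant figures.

z = ln(11/6) / ln(1668000/21920) = 0.6061 / 4.3320 = 0.1399
c = 6 / 21920^0.1399 = 6 / 4.049 = 1.482
S₃ = 1.482 × 87.97^0.1399 = 1.482 × 1.871 ≈ 2.772

2.8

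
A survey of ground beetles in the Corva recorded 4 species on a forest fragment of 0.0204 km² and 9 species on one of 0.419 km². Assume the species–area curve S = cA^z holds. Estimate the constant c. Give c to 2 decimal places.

11.37

z = ln(S₂/S₁) / ln(A₂/A₁) = ln(9/4) / ln(0.419/0.0204) = 0.8109 / 3.0223 = 0.2683
c = S₁ / A₁^z = 4 / 0.0204^0.2683 = 4 / 0.3519 = 11.37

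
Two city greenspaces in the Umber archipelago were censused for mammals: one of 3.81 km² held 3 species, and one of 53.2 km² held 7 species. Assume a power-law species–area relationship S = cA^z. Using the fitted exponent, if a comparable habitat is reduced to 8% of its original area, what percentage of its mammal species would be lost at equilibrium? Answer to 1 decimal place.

z = ln(7/3) / ln(53.2/3.81) = 0.8473 / 2.6364 = 0.3214
S_new/S_old = (A_new/A_old)^z = 0.08^0.3214 = exp(0.3214 × -2.5257) = 0.4441
Fraction lost = 1 − 0.4441 = 0.5559

55.6%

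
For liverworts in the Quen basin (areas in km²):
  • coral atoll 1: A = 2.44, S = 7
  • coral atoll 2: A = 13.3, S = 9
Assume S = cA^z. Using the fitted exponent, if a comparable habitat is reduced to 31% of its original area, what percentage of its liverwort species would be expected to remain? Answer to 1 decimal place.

84.1%

z = ln(9/7) / ln(13.3/2.44) = 0.2513 / 1.6958 = 0.1482
S_new/S_old = (A_new/A_old)^z = 0.31^0.1482 = exp(0.1482 × -1.1712) = 0.8407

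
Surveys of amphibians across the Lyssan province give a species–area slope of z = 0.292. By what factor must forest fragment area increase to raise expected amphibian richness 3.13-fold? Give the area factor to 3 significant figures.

49.8

(A₂/A₁)^0.292 = 3.13, so A₂/A₁ = 3.13^(1/0.292) = 3.13^3.425
ln(A₂/A₁) = ln 3.13 / 0.292 = 1.1410 / 0.292 = 3.9076
A₂/A₁ = e^3.9076 ≈ 49.78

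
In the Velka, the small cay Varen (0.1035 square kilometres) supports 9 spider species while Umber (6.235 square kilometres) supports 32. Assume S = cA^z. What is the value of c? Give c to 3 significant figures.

z = ln(S₂/S₁) / ln(A₂/A₁) = ln(32/9) / ln(6.235/0.1035) = 1.2685 / 4.0984 = 0.3095
c = S₁ / A₁^z = 9 / 0.1035^0.3095 = 9 / 0.4956 = 18.16

18.2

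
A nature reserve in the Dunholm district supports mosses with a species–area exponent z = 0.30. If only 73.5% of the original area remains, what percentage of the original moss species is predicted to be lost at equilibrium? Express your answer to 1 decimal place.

S_new/S_old = (A_new/A_old)^z = 0.735^0.3
= exp(0.3 × ln 0.735) = exp(0.3 × -0.3079) = exp(-0.0924) ≈ 0.9118
Fraction lost = 1 − 0.9118 = 0.08823

8.8%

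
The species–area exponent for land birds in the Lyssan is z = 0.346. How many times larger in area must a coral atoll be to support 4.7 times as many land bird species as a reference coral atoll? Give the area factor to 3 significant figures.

87.6

(A₂/A₁)^0.346 = 4.7, so A₂/A₁ = 4.7^(1/0.346) = 4.7^2.89
ln(A₂/A₁) = ln 4.7 / 0.346 = 1.5476 / 0.346 = 4.4727
A₂/A₁ = e^4.4727 ≈ 87.6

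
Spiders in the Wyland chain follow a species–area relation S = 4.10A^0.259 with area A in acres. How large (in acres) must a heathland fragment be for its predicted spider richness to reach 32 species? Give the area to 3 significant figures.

32 = 4.1 × A^0.259  ⇒  A^0.259 = 32/4.1 = 7.805
ln A = ln(7.805) / 0.259 = 2.0547 / 0.259 = 7.9334
A = e^7.9334 ≈ 2789 acres

2790 acres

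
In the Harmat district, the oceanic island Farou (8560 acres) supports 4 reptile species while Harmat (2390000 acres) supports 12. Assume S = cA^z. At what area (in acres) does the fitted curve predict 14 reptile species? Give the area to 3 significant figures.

z = ln(12/4) / ln(2390000/8560) = 1.0986 / 5.6319 = 0.1951
c = 4 / 8560^0.1951 = 4 / 5.849 = 0.6838
A = (14/0.6838)^(1/0.1951) ⇒ ln A = ln(20.47)/0.1951 = 15.4770
A = e^15.4770 ≈ 5267388 acres

5270000 acres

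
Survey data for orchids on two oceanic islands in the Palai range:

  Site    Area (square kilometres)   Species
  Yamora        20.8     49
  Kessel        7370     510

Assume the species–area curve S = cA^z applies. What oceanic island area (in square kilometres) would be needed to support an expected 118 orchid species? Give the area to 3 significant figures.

z = ln(510/49) / ln(7370/20.8) = 2.3426 / 5.8702 = 0.3991
c = 49 / 20.8^0.3991 = 49 / 3.357 = 14.6
A = (118/14.6)^(1/0.3991) ⇒ ln A = ln(8.085)/0.3991 = 5.2373
A = e^5.2373 ≈ 188.2 square kilometres

188 square kilometres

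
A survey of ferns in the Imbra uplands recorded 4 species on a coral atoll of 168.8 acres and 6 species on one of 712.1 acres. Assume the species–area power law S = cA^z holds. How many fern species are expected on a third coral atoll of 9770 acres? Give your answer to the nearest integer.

13

z = ln(6/4) / ln(712.1/168.8) = 0.4055 / 1.4395 = 0.2817
c = 4 / 168.8^0.2817 = 4 / 4.24 = 0.9434
S₃ = 0.9434 × 9770^0.2817 = 0.9434 × 13.3 ≈ 12.55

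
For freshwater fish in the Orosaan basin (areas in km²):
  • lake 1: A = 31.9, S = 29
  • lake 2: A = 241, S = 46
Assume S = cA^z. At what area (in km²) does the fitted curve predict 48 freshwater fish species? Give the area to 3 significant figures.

290 km²

z = ln(46/29) / ln(241/31.9) = 0.4613 / 2.0222 = 0.2281
c = 29 / 31.9^0.2281 = 29 / 2.203 = 13.16
A = (48/13.16)^(1/0.2281) ⇒ ln A = ln(3.647)/0.2281 = 5.6713
A = e^5.6713 ≈ 290.4 km²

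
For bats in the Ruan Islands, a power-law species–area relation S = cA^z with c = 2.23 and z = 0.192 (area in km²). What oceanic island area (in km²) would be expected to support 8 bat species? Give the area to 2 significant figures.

780 km²

8 = 2.23 × A^0.192  ⇒  A^0.192 = 8/2.23 = 3.587
ln A = ln(3.587) / 0.192 = 1.2774 / 0.192 = 6.6533
A = e^6.6533 ≈ 775.4 km²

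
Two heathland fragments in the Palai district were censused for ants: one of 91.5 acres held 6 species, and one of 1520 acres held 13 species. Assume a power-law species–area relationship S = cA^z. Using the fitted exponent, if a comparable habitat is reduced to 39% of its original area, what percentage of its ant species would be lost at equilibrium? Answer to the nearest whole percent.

23%

z = ln(13/6) / ln(1520/91.5) = 0.7732 / 2.8101 = 0.2751
S_new/S_old = (A_new/A_old)^z = 0.39^0.2751 = exp(0.2751 × -0.9416) = 0.7718
Fraction lost = 1 − 0.7718 = 0.2282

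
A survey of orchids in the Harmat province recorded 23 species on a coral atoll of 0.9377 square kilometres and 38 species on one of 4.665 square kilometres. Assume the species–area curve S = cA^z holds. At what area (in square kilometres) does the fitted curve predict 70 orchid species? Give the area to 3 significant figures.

z = ln(38/23) / ln(4.665/0.9377) = 0.5021 / 1.6044 = 0.3129
c = 23 / 0.9377^0.3129 = 23 / 0.9801 = 23.47
A = (70/23.47)^(1/0.3129) ⇒ ln A = ln(2.983)/0.3129 = 3.4922
A = e^3.4922 ≈ 32.86 square kilometres

32.9 square kilometres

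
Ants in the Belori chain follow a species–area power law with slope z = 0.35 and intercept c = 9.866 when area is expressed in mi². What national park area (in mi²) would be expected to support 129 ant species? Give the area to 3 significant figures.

129 = 9.866 × A^0.35  ⇒  A^0.35 = 129/9.866 = 13.08
ln A = ln(13.08) / 0.35 = 2.5707 / 0.35 = 7.3449
A = e^7.3449 ≈ 1548 mi²

1550 mi²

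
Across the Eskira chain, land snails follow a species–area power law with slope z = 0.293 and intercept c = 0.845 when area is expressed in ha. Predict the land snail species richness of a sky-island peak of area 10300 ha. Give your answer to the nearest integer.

S = 0.845 × 10300^0.293 = 0.845 × 14.99 ≈ 12.67

13 species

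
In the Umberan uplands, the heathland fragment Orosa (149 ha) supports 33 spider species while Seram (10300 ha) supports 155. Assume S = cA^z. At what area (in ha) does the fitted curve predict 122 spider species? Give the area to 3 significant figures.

z = ln(155/33) / ln(10300/149) = 1.5469 / 4.2360 = 0.3652
c = 33 / 149^0.3652 = 33 / 6.218 = 5.308
A = (122/5.308)^(1/0.3652) ⇒ ln A = ln(22.99)/0.3652 = 8.5843
A = e^8.5843 ≈ 5347 ha

5350 ha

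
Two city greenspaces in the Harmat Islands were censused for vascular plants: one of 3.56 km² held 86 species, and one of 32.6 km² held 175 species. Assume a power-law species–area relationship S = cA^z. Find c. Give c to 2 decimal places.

57.23

z = ln(S₂/S₁) / ln(A₂/A₁) = ln(175/86) / ln(32.6/3.56) = 0.7104 / 2.2146 = 0.3208
c = S₁ / A₁^z = 86 / 3.56^0.3208 = 86 / 1.503 = 57.23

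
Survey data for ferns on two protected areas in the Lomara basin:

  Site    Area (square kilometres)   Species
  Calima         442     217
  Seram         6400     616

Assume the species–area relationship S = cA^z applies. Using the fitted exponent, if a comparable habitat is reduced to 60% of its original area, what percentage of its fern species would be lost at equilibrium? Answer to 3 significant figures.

18.1%

z = ln(616/217) / ln(6400/442) = 1.0433 / 2.6727 = 0.3904
S_new/S_old = (A_new/A_old)^z = 0.6^0.3904 = exp(0.3904 × -0.5108) = 0.8192
Fraction lost = 1 − 0.8192 = 0.1808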